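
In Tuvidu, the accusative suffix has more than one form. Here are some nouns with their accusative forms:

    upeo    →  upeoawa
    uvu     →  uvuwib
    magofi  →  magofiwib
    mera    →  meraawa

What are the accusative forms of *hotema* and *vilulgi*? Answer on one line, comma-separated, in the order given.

The pattern is height harmony: -wib when the last vowel of the stem is a high vowel (*uvu*, *magofi*); -awa when the last vowel of the stem is a non-high vowel (*upeo*, *mera*).
Since the last vowel of *hotema* is /a/ (a non-high vowel), it takes -awa, giving *hotemaawa*.
The last vowel of *vilulgi* is /i/, which is a high vowel, so the suffix is -wib, giving *vilulgiwib*.

hotemaawa, vilulgiwib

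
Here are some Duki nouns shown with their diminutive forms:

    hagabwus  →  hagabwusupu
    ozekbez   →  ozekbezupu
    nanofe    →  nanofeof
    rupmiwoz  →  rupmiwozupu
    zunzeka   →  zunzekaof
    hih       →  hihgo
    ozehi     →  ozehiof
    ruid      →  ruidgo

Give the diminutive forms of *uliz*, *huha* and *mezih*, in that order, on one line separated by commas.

ulizupu, huhaof, mezihgo

The pattern is sibilance of the final sound: -upu when the stem ends in a sibilant (*hagabwus*, *ozekbez*, *rupmiwoz*); -go when the stem ends in a non-sibilant consonant (*hih*, *ruid*); -of when the stem ends in a vowel (*nanofe*, *zunzeka*, *ozehi*).
The final sound of *uliz* is /z/, which is a sibilant, so the suffix is -upu, giving *ulizupu*.
The final sound of *huha* is /a/, which is a vowel, so the suffix is -of, giving *huhaof*.
The final sound of *mezih* is /h/, which is a non-sibilant consonant, so the suffix is -go, giving *mezihgo*.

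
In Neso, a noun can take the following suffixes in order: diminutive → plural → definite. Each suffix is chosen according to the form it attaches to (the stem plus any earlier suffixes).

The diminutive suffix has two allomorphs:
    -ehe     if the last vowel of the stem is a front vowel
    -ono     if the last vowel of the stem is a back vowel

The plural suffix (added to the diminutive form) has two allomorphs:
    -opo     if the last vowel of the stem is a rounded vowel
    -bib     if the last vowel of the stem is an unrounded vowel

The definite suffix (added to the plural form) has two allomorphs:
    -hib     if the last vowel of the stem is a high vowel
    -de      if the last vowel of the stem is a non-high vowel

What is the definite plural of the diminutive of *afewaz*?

*afewaz* — last vowel /a/ (a back vowel) → -ono → *afewazono*.
The diminutive form *afewazono*: last vowel = /o/, a rounded vowel → -opo → *afewazonoopo*.
Since the last vowel of the plural form *afewazonoopo* is /o/ (a non-high vowel), it takes -de, giving *afewazonoopode*.

afewazonoopode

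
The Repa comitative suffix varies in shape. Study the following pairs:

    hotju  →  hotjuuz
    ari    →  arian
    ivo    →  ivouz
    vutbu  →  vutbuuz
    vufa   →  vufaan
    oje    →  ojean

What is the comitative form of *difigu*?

The suffix is conditioned by the last vowel: -uz when the last vowel of the stem is a rounded vowel (*hotju*, *ivo*, *vutbu*); -an when the last vowel of the stem is an unrounded vowel (*ari*, *vufa*, *oje*).
The last vowel of *difigu* is /u/, which is a rounded vowel, so the suffix is -uz, giving *difiguuz*.

difiguuz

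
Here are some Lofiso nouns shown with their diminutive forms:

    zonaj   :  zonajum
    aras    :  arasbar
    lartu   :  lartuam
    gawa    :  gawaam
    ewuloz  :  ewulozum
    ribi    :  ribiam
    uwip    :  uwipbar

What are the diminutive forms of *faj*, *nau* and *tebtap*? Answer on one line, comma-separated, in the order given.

The pattern is voicing of the final sound: -bar when the stem ends in a voiceless consonant (*aras*, *uwip*); -um when the stem ends in a voiced consonant (*zonaj*, *ewuloz*); -am when the stem ends in a vowel (*lartu*, *gawa*, *ribi*).
Since the final sound of *faj* is /j/ (a voiced consonant), it takes -um, giving *fajum*.
*nau* — final sound /u/ (a vowel) → -am → *nauam*.
The final sound of *tebtap* is /p/, which is a voiceless consonant, so the suffix is -bar, giving *tebtapbar*.

fajum, nauam, tebtapbar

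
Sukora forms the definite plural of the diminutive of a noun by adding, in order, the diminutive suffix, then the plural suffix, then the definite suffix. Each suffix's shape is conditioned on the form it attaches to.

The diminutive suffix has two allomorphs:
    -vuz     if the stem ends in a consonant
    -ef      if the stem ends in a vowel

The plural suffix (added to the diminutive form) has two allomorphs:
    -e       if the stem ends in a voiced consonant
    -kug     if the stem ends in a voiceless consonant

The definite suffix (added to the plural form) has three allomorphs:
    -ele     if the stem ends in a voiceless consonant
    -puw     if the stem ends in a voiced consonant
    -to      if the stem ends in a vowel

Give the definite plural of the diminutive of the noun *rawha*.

*rawha* — final sound /a/ (a vowel) → -ef → *rawhaef*.
Since the final consonant of the diminutive form *rawhaef* is /f/ (voiceless), it takes -kug, giving *rawhaefkug*.
The plural form *rawhaefkug*: final sound = /g/, a voiced consonant → -puw → *rawhaefkugpuw*.

rawhaefkugpuw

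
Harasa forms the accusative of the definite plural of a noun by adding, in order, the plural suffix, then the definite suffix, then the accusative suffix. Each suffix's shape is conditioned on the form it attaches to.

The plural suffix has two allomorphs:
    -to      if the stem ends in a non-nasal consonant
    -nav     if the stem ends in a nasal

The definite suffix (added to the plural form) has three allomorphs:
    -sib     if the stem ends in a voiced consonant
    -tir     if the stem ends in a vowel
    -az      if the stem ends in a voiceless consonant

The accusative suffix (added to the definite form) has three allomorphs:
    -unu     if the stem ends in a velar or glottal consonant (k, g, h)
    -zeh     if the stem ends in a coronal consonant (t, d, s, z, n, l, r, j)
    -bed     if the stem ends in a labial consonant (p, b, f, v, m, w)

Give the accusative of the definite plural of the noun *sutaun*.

sutaunnavsibbed

*sutaun* — final consonant /n/ (a nasal) → -nav → *sutaunnav*.
The plural form *sutaunnav* — final sound /v/ (a voiced consonant) → -sib → *sutaunnavsib*.
The definite form *sutaunnavsib* — final consonant /b/ (labial) → -bed → *sutaunnavsibbed*.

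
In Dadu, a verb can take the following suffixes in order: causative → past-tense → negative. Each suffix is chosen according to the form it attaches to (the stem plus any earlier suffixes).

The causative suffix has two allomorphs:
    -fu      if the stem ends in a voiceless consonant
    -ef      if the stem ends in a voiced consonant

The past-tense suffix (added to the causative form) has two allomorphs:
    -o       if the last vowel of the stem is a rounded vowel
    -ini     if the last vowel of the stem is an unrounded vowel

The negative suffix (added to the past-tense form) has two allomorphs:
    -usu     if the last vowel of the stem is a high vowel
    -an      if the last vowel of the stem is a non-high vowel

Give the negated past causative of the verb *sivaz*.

sivazefiniusu

The final consonant of *sivaz* is /z/, which is voiced, so the causative suffix is -ef, giving *sivazef*.
The causative form *sivazef*: last vowel = /e/, an unrounded vowel → -ini → *sivazefini*.
The past-tense form *sivazefini* — last vowel /i/ (a high vowel) → -usu → *sivazefiniusu*.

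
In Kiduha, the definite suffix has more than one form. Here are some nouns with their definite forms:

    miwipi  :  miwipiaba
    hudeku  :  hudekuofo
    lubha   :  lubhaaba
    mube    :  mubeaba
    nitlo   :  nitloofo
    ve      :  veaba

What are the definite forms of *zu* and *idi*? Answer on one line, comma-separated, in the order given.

zuofo, idiaba

The alternation tracks the last vowel of the stem — -ofo when the last vowel of the stem is a rounded vowel (*hudeku*, *nitlo*); -aba when the last vowel of the stem is an unrounded vowel (*miwipi*, *lubha*, *mube*, *ve*).
*zu* — last vowel /u/ (a rounded vowel) → -ofo → *zuofo*.
Since the last vowel of *idi* is /i/ (an unrounded vowel), it takes -aba, giving *idiaba*.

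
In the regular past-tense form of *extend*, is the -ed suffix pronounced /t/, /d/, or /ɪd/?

/ɪd/

The stem *extend* ends in /t/ or /d/.
The -ed suffix is realized as /ɪd/ after /t, d/; as /t/ after other voiceless consonants; and as /d/ after other voiced sounds.
So -ed on *extend* is pronounced /ɪd/.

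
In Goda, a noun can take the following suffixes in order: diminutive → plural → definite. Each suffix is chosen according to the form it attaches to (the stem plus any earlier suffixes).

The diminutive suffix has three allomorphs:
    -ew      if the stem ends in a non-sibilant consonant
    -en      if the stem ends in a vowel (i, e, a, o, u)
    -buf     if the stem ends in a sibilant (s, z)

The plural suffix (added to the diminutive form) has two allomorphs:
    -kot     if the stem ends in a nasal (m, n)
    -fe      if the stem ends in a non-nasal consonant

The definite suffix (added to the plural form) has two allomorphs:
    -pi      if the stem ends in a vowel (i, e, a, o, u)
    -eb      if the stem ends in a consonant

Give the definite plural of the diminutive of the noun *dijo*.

*dijo*: final sound = /o/, a vowel → -en → *dijoen*.
Since the final consonant of the diminutive form *dijoen* is /n/ (a nasal), it takes -kot, giving *dijoenkot*.
The final sound of the plural form *dijoenkot* is /t/, which is a consonant, so the definite suffix is -eb, giving *dijoenkoteb*.

dijoenkoteb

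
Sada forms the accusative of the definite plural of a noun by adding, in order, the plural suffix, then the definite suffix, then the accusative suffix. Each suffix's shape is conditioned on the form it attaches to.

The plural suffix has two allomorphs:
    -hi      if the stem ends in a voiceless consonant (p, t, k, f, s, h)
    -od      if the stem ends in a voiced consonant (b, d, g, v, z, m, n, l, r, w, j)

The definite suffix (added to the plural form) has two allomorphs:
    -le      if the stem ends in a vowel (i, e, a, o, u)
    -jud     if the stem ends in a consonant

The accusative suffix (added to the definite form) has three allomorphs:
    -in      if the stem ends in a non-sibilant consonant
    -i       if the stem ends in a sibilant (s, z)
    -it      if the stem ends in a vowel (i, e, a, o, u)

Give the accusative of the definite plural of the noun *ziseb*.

The final consonant of *ziseb* is /b/, which is voiced, so the plural suffix is -od, giving *zisebod*.
Since the final sound of the plural form *zisebod* is /d/ (a consonant), it takes -jud, giving *zisebodjud*.
The definite form *zisebodjud*: final sound = /d/, a non-sibilant consonant → -in → *zisebodjudin*.

zisebodjudin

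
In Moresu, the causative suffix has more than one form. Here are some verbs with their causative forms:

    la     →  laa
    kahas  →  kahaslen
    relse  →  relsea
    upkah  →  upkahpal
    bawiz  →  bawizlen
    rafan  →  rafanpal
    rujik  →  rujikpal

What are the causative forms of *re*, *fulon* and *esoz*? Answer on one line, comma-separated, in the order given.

The suffix is conditioned by the final sound: -len when the stem ends in a sibilant (*kahas*, *bawiz*); -pal when the stem ends in a non-sibilant consonant (*upkah*, *rafan*, *rujik*); -a when the stem ends in a vowel (*la*, *relse*).
*re*: final sound = /e/, a vowel → -a → *rea*.
Since the final sound of *fulon* is /n/ (a non-sibilant consonant), it takes -pal, giving *fulonpal*.
*esoz*: final sound = /z/, a sibilant → -len → *esozlen*.

rea, fulonpal, esozlen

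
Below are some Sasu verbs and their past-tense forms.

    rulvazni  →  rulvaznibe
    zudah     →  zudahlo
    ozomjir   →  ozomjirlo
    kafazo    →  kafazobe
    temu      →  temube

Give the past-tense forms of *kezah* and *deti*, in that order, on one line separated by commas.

kezahlo, detibe

The suffix is conditioned by the final sound: -lo when the stem ends in a consonant (*zudah*, *ozomjir*); -be when the stem ends in a vowel (*rulvazni*, *kafazo*, *temu*).
*kezah*: final sound = /h/, a consonant → -lo → *kezahlo*.
The final sound of *deti* is /i/, which is a vowel, so the suffix is -be, giving *detibe*.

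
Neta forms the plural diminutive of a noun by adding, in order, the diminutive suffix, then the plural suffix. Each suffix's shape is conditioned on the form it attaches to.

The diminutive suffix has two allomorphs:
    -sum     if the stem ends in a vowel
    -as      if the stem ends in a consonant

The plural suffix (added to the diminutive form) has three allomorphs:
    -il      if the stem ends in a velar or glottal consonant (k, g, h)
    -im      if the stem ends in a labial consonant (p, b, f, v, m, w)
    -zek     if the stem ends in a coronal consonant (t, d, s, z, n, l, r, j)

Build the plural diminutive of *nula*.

Since the final sound of *nula* is /a/ (a vowel), it takes -sum, giving *nulasum*.
The diminutive form *nulasum* — final consonant /m/ (labial) → -im → *nulasumim*.

nulasumim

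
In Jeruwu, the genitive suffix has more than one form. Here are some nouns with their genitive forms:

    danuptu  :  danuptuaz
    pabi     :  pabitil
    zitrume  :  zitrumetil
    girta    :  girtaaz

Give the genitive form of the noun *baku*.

bakuaz

Looking at the last vowel of each stem: -til when the last vowel of the stem is a front vowel (*pabi*, *zitrume*); -az when the last vowel of the stem is a back vowel (*danuptu*, *girta*).
*baku*: last vowel = /u/, a back vowel → -az → *bakuaz*.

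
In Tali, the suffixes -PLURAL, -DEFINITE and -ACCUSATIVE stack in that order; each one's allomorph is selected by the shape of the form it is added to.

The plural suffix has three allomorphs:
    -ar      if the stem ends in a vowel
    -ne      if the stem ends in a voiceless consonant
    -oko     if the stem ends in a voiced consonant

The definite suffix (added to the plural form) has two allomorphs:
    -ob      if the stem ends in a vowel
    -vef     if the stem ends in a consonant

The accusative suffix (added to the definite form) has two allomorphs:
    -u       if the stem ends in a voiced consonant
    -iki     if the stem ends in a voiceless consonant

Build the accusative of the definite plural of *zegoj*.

Since the final sound of *zegoj* is /j/ (a voiced consonant), it takes -oko, giving *zegojoko*.
The plural form *zegojoko* — final sound /o/ (a vowel) → -ob → *zegojokoob*.
The definite form *zegojokoob*: final consonant = /b/, voiced → -u → *zegojokoobu*.

zegojokoobu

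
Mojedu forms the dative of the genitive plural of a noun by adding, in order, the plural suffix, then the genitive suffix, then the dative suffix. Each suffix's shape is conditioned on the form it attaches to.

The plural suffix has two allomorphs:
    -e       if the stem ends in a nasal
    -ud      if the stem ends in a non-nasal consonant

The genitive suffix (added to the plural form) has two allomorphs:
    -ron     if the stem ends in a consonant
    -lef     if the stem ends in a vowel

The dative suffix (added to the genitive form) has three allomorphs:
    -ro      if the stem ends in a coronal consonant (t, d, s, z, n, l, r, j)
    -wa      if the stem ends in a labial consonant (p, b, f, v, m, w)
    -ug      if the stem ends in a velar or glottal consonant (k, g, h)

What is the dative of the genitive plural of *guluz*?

Since the final consonant of *guluz* is /z/ (non-nasal), it takes -ud, giving *guluzud*.
The plural form *guluzud* — final sound /d/ (a consonant) → -ron → *guluzudron*.
Since the final consonant of the genitive form *guluzudron* is /n/ (coronal), it takes -ro, giving *guluzudronro*.

guluzudronro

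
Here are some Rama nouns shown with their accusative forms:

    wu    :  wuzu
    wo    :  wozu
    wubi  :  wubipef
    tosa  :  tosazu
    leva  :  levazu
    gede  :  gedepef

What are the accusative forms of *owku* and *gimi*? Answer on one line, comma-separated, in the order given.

The suffix is conditioned by the last vowel: -pef when the last vowel of the stem is a front vowel (*wubi*, *gede*); -zu when the last vowel of the stem is a back vowel (*wu*, *wo*, *tosa*, *leva*).
*owku*: last vowel = /u/, a back vowel → -zu → *owkuzu*.
Since the last vowel of *gimi* is /i/ (a front vowel), it takes -pef, giving *gimipef*.

owkuzu, gimipef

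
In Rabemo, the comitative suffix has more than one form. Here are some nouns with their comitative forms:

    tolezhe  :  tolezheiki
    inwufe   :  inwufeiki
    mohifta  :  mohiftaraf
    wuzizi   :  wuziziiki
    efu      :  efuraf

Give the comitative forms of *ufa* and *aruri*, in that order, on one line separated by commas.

The alternation tracks the last vowel of the stem — -iki when the last vowel of the stem is a front vowel (*tolezhe*, *inwufe*, *wuzizi*); -raf when the last vowel of the stem is a back vowel (*mohifta*, *efu*).
*ufa* — last vowel /a/ (a back vowel) → -raf → *ufaraf*.
*aruri* — last vowel /i/ (a front vowel) → -iki → *aruriiki*.

ufaraf, aruriiki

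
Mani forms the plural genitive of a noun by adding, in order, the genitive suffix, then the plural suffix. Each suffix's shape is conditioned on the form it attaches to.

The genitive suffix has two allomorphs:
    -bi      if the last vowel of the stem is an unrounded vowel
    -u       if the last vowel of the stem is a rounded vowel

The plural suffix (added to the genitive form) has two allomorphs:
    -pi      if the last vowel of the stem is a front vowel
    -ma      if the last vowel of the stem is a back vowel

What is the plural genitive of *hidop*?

*hidop* — last vowel /o/ (a rounded vowel) → -u → *hidopu*.
Since the last vowel of the genitive form *hidopu* is /u/ (a back vowel), it takes -ma, giving *hidopuma*.

hidopuma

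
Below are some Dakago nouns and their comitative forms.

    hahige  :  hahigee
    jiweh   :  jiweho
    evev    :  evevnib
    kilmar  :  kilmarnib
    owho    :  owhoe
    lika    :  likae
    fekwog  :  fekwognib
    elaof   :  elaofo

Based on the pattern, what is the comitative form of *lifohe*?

lifohee

Looking at the final sound of each stem: -o when the stem ends in a voiceless consonant (*jiweh*, *elaof*); -nib when the stem ends in a voiced consonant (*evev*, *kilmar*, *fekwog*); -e when the stem ends in a vowel (*hahige*, *owho*, *lika*).
The final sound of *lifohe* is /e/, which is a vowel, so the suffix is -e, giving *lifohee*.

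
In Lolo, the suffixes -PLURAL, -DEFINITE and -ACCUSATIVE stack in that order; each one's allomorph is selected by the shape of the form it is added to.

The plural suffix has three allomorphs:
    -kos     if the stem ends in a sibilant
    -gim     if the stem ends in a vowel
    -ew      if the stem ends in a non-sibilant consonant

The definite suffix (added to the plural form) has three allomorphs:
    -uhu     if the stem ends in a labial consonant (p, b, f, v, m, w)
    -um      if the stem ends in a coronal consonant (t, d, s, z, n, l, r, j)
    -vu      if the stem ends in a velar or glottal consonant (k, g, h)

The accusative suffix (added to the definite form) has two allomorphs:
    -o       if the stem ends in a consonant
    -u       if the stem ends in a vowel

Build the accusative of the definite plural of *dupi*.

*dupi* — final sound /i/ (a vowel) → -gim → *dupigim*.
The plural form *dupigim* — final consonant /m/ (labial) → -uhu → *dupigimuhu*.
The definite form *dupigimuhu*: final sound = /u/, a vowel → -u → *dupigimuhuu*.

dupigimuhuu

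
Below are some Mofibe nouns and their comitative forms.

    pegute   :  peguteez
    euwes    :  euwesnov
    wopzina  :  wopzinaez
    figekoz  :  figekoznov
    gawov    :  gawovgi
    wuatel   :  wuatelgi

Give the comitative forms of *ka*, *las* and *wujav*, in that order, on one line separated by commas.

kaez, lasnov, wujavgi

Looking at the final sound of each stem: -nov when the stem ends in a sibilant (*euwes*, *figekoz*); -gi when the stem ends in a non-sibilant consonant (*gawov*, *wuatel*); -ez when the stem ends in a vowel (*pegute*, *wopzina*).
*ka*: final sound = /a/, a vowel → -ez → *kaez*.
The final sound of *las* is /s/, which is a sibilant, so the suffix is -nov, giving *lasnov*.
*wujav*: final sound = /v/, a non-sibilant consonant → -gi → *wujavgi*.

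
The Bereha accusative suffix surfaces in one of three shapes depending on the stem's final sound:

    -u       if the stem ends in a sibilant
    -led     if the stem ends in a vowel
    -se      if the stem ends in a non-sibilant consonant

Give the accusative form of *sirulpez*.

sirulpezu

*sirulpez*: final sound = /z/, a sibilant → -u → *sirulpezu*.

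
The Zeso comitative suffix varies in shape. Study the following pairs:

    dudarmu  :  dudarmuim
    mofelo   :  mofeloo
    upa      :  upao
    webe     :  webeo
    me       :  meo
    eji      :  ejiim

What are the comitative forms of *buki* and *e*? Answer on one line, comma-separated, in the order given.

Looking at the last vowel of each stem: -im when the last vowel of the stem is a high vowel (*dudarmu*, *eji*); -o when the last vowel of the stem is a non-high vowel (*mofelo*, *upa*, *webe*, *me*).
Since the last vowel of *buki* is /i/ (a high vowel), it takes -im, giving *bukiim*.
*e*: last vowel = /e/, a non-high vowel → -o → *eo*.

bukiim, eo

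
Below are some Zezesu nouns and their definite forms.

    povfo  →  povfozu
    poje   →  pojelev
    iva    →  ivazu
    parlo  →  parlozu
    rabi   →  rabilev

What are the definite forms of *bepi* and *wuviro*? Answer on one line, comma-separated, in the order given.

Looking at the last vowel of each stem: -lev when the last vowel of the stem is a front vowel (*poje*, *rabi*); -zu when the last vowel of the stem is a back vowel (*povfo*, *iva*, *parlo*).
*bepi* — last vowel /i/ (a front vowel) → -lev → *bepilev*.
*wuviro* — last vowel /o/ (a back vowel) → -zu → *wuvirozu*.

bepilev, wuvirozu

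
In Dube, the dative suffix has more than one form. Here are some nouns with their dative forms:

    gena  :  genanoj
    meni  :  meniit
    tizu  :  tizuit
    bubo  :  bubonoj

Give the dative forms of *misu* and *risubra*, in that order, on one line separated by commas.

The alternation tracks the last vowel of the stem — -it when the last vowel of the stem is a high vowel (*meni*, *tizu*); -noj when the last vowel of the stem is a non-high vowel (*gena*, *bubo*).
*misu* — last vowel /u/ (a high vowel) → -it → *misuit*.
*risubra* — last vowel /a/ (a non-high vowel) → -noj → *risubranoj*.

misuit, risubranoj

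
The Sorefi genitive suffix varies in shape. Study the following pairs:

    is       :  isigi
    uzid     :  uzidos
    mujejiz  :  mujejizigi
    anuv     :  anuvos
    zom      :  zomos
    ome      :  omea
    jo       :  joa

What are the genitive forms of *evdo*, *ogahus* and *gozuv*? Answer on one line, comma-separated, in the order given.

Looking at the final sound of each stem: -igi when the stem ends in a sibilant (*is*, *mujejiz*); -os when the stem ends in a non-sibilant consonant (*uzid*, *anuv*, *zom*); -a when the stem ends in a vowel (*ome*, *jo*).
Since the final sound of *evdo* is /o/ (a vowel), it takes -a, giving *evdoa*.
*ogahus* — final sound /s/ (a sibilant) → -igi → *ogahusigi*.
*gozuv* — final sound /v/ (a non-sibilant consonant) → -os → *gozuvos*.

evdoa, ogahusigi, gozuvos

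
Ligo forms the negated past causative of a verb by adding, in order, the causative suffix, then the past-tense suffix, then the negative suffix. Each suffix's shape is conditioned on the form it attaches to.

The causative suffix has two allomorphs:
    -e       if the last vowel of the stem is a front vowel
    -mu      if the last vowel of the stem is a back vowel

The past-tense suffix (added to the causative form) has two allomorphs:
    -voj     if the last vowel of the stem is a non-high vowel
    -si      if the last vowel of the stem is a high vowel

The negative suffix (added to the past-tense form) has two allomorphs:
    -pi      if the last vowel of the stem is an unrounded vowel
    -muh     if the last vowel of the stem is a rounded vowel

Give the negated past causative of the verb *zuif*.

Since the last vowel of *zuif* is /i/ (a front vowel), it takes -e, giving *zuife*.
The last vowel of the causative form *zuife* is /e/, which is a non-high vowel, so the past-tense suffix is -voj, giving *zuifevoj*.
The past-tense form *zuifevoj* — last vowel /o/ (a rounded vowel) → -muh → *zuifevojmuh*.

zuifevojmuh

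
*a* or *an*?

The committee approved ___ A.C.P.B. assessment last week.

The indefinite article is chosen by the initial *sound* of the following word, not its spelling.
The initialism *A.C.P.B.* is read letter by letter; the first letter, A, is pronounced /eɪ/, which begins with a vowel sound.
So the article is *an*: The committee approved an A.C.P.B. assessment last week.

an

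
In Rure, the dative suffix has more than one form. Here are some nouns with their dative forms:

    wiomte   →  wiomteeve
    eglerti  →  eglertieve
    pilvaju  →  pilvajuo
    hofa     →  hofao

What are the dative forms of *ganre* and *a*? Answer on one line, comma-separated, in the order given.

The suffix is conditioned by the last vowel: -eve when the last vowel of the stem is a front vowel (*wiomte*, *eglerti*); -o when the last vowel of the stem is a back vowel (*pilvaju*, *hofa*).
Since the last vowel of *ganre* is /e/ (a front vowel), it takes -eve, giving *ganreeve*.
*a* — last vowel /a/ (a back vowel) → -o → *ao*.

ganreeve, ao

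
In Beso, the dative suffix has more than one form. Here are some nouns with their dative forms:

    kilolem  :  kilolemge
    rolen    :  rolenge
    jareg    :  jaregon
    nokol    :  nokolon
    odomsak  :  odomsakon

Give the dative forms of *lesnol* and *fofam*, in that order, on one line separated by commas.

lesnolon, fofamge

The alternation tracks the final consonant of the stem — -ge when the stem ends in a nasal (*kilolem*, *rolen*); -on when the stem ends in a non-nasal consonant (*jareg*, *nokol*, *odomsak*).
*lesnol*: final consonant = /l/, non-nasal → -on → *lesnolon*.
*fofam* — final consonant /m/ (a nasal) → -ge → *fofamge*.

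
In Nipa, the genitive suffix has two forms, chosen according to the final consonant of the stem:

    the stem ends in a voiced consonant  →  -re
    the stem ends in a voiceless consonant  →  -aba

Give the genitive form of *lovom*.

lovomre

*lovom* — final consonant /m/ (voiced) → -re → *lovomre*.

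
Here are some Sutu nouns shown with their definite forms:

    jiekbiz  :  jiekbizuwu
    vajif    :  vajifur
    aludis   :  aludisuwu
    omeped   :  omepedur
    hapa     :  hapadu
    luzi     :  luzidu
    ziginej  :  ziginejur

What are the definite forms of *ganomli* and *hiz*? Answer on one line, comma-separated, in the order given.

The pattern is sibilance of the final sound: -uwu when the stem ends in a sibilant (*jiekbiz*, *aludis*); -ur when the stem ends in a non-sibilant consonant (*vajif*, *omeped*, *ziginej*); -du when the stem ends in a vowel (*hapa*, *luzi*).
The final sound of *ganomli* is /i/, which is a vowel, so the suffix is -du, giving *ganomlidu*.
*hiz* — final sound /z/ (a sibilant) → -uwu → *hizuwu*.

ganomlidu, hizuwu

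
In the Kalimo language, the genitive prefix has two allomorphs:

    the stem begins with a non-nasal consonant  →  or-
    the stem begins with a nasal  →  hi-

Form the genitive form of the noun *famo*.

orfamo

Since the first consonant of *famo* is /f/ (non-nasal), it takes or-, giving *orfamo*.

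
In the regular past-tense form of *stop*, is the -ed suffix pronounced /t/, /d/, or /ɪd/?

/t/

The stem *stop* ends in a voiceless consonant other than /t/.
The -ed suffix is realized as /ɪd/ after /t, d/; as /t/ after other voiceless consonants; and as /d/ after other voiced sounds.
So -ed on *stop* is pronounced /t/.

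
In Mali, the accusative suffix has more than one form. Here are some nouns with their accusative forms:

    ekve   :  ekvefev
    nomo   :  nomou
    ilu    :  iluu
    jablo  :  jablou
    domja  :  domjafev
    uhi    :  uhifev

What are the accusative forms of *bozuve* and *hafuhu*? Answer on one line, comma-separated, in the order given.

bozuvefev, hafuhuu

The alternation tracks the last vowel of the stem — -u when the last vowel of the stem is a rounded vowel (*nomo*, *ilu*, *jablo*); -fev when the last vowel of the stem is an unrounded vowel (*ekve*, *domja*, *uhi*).
The last vowel of *bozuve* is /e/, which is an unrounded vowel, so the suffix is -fev, giving *bozuvefev*.
*hafuhu* — last vowel /u/ (a rounded vowel) → -u → *hafuhuu*.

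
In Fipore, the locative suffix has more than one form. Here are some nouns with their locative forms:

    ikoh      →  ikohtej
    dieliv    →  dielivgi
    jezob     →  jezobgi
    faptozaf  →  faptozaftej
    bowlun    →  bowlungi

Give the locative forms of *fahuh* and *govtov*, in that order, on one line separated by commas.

Looking at the final consonant of each stem: -tej when the stem ends in a voiceless consonant (*ikoh*, *faptozaf*); -gi when the stem ends in a voiced consonant (*dieliv*, *jezob*, *bowlun*).
*fahuh*: final consonant = /h/, voiceless → -tej → *fahuhtej*.
*govtov*: final consonant = /v/, voiced → -gi → *govtovgi*.

fahuhtej, govtovgi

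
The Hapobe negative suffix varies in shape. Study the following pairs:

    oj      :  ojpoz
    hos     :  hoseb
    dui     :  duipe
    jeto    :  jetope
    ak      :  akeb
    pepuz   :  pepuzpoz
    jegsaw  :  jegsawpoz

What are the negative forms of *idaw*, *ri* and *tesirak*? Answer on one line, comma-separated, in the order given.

Looking at the final sound of each stem: -eb when the stem ends in a voiceless consonant (*hos*, *ak*); -poz when the stem ends in a voiced consonant (*oj*, *pepuz*, *jegsaw*); -pe when the stem ends in a vowel (*dui*, *jeto*).
*idaw*: final sound = /w/, a voiced consonant → -poz → *idawpoz*.
*ri* — final sound /i/ (a vowel) → -pe → *ripe*.
The final sound of *tesirak* is /k/, which is a voiceless consonant, so the suffix is -eb, giving *tesirakeb*.

idawpoz, ripe, tesirakeb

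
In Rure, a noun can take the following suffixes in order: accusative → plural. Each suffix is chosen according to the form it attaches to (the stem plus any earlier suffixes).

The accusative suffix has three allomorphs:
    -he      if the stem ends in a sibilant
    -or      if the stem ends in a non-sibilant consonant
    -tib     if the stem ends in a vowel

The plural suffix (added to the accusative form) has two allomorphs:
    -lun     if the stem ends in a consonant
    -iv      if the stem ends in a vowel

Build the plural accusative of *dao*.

Since the final sound of *dao* is /o/ (a vowel), it takes -tib, giving *daotib*.
The accusative form *daotib*: final sound = /b/, a consonant → -lun → *daotiblun*.

daotiblun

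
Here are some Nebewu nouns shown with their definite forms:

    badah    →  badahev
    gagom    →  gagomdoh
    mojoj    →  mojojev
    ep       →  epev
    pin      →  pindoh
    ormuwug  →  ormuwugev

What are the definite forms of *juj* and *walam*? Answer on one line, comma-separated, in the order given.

Looking at the final consonant of each stem: -doh when the stem ends in a nasal (*gagom*, *pin*); -ev when the stem ends in a non-nasal consonant (*badah*, *mojoj*, *ep*, *ormuwug*).
*juj* — final consonant /j/ (non-nasal) → -ev → *jujev*.
*walam* — final consonant /m/ (a nasal) → -doh → *walamdoh*.

jujev, walamdoh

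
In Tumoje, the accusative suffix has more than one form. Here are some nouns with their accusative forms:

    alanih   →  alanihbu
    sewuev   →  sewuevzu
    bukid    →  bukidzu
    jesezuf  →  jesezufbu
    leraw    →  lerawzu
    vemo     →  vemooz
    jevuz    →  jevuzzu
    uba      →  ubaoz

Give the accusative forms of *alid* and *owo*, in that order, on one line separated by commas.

alidzu, owooz

The pattern is voicing of the final sound: -bu when the stem ends in a voiceless consonant (*alanih*, *jesezuf*); -zu when the stem ends in a voiced consonant (*sewuev*, *bukid*, *leraw*, *jevuz*); -oz when the stem ends in a vowel (*vemo*, *uba*).
Since the final sound of *alid* is /d/ (a voiced consonant), it takes -zu, giving *alidzu*.
*owo* — final sound /o/ (a vowel) → -oz → *owooz*.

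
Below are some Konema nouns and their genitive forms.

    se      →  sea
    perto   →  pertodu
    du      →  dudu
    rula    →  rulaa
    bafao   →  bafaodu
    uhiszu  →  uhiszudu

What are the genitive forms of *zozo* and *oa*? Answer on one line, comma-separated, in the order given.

zozodu, oaa

The alternation tracks the last vowel of the stem — -du when the last vowel of the stem is a rounded vowel (*perto*, *du*, *bafao*, *uhiszu*); -a when the last vowel of the stem is an unrounded vowel (*se*, *rula*).
The last vowel of *zozo* is /o/, which is a rounded vowel, so the suffix is -du, giving *zozodu*.
Since the last vowel of *oa* is /a/ (an unrounded vowel), it takes -a, giving *oaa*.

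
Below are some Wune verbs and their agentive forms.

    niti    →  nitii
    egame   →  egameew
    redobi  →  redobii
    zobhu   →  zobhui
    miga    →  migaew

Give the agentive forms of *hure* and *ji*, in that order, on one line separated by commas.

Looking at the last vowel of each stem: -i when the last vowel of the stem is a high vowel (*niti*, *redobi*, *zobhu*); -ew when the last vowel of the stem is a non-high vowel (*egame*, *miga*).
*hure*: last vowel = /e/, a non-high vowel → -ew → *hureew*.
The last vowel of *ji* is /i/, which is a high vowel, so the suffix is -i, giving *jii*.

hureew, jii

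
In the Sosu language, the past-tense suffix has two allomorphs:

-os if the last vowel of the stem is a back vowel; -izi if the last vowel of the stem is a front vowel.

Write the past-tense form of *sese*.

The last vowel of *sese* is /e/, which is a front vowel, so the suffix is -izi, giving *seseizi*.

seseizi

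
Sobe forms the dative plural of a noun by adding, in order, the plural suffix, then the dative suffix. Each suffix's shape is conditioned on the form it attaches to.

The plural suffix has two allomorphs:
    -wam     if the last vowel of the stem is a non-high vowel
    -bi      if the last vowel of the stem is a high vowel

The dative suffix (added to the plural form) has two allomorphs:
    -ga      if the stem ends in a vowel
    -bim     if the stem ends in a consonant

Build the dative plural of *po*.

powambim

Since the last vowel of *po* is /o/ (a non-high vowel), it takes -wam, giving *powam*.
Since the final sound of the plural form *powam* is /m/ (a consonant), it takes -bim, giving *powambim*.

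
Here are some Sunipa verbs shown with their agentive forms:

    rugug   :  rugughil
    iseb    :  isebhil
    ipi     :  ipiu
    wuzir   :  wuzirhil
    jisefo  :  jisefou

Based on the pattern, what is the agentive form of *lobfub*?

lobfubhil

The alternation tracks the final sound of the stem — -hil when the stem ends in a consonant (*rugug*, *iseb*, *wuzir*); -u when the stem ends in a vowel (*ipi*, *jisefo*).
Since the final sound of *lobfub* is /b/ (a consonant), it takes -hil, giving *lobfubhil*.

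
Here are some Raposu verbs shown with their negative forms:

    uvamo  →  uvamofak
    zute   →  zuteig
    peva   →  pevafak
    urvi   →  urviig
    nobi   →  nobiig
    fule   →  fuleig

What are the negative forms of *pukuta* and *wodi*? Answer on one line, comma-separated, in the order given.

The pattern is front/back vowel harmony: -ig when the last vowel of the stem is a front vowel (*zute*, *urvi*, *nobi*, *fule*); -fak when the last vowel of the stem is a back vowel (*uvamo*, *peva*).
*pukuta*: last vowel = /a/, a back vowel → -fak → *pukutafak*.
Since the last vowel of *wodi* is /i/ (a front vowel), it takes -ig, giving *wodiig*.

pukutafak, wodiig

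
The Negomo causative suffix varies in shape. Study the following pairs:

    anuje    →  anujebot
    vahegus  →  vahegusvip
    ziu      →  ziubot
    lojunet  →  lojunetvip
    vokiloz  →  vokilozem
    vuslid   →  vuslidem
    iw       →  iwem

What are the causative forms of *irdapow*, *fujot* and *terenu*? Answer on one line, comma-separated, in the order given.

irdapowem, fujotvip, terenubot

The alternation tracks the final sound of the stem — -vip when the stem ends in a voiceless consonant (*vahegus*, *lojunet*); -em when the stem ends in a voiced consonant (*vokiloz*, *vuslid*, *iw*); -bot when the stem ends in a vowel (*anuje*, *ziu*).
*irdapow*: final sound = /w/, a voiced consonant → -em → *irdapowem*.
*fujot*: final sound = /t/, a voiceless consonant → -vip → *fujotvip*.
*terenu*: final sound = /u/, a vowel → -bot → *terenubot*.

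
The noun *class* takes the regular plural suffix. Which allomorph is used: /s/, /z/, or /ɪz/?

/ɪz/

The stem *class* ends in a sibilant (/s, z, ʃ, ʒ, tʃ, dʒ/).
The plural suffix surfaces as /ɪz/ after sibilants, /s/ after other voiceless consonants, and /z/ after other voiced sounds.
So the plural -s on *class* is pronounced /ɪz/.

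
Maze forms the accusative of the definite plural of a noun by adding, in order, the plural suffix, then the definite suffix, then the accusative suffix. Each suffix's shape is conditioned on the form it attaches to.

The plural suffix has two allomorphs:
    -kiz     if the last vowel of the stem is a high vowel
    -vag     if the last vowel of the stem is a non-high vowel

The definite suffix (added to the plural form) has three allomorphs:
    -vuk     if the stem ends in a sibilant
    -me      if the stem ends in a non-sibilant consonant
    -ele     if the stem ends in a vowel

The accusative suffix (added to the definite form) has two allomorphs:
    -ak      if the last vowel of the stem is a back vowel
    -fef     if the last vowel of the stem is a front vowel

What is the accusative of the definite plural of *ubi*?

ubikizvukak

*ubi*: last vowel = /i/, a high vowel → -kiz → *ubikiz*.
The plural form *ubikiz* — final sound /z/ (a sibilant) → -vuk → *ubikizvuk*.
The last vowel of the definite form *ubikizvuk* is /u/, which is a back vowel, so the accusative suffix is -ak, giving *ubikizvukak*.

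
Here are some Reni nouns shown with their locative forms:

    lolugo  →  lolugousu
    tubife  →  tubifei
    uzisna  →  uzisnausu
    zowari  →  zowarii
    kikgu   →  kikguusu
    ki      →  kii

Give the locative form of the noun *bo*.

bousu

The suffix is conditioned by the last vowel: -i when the last vowel of the stem is a front vowel (*tubife*, *zowari*, *ki*); -usu when the last vowel of the stem is a back vowel (*lolugo*, *uzisna*, *kikgu*).
*bo* — last vowel /o/ (a back vowel) → -usu → *bousu*.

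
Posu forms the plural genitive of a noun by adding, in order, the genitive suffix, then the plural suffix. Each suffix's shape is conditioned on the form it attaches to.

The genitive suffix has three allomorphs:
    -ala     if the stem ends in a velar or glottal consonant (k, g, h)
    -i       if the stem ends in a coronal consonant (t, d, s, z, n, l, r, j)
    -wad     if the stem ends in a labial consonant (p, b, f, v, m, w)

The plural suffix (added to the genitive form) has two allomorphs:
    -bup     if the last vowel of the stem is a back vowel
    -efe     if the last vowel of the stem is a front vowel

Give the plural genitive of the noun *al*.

aliefe

The final consonant of *al* is /l/, which is coronal, so the genitive suffix is -i, giving *ali*.
The genitive form *ali*: last vowel = /i/, a front vowel → -efe → *aliefe*.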